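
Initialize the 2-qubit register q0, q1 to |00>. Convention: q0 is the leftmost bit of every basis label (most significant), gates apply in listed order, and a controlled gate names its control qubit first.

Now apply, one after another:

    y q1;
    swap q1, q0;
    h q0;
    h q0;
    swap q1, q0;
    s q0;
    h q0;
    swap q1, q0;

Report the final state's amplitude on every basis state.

The resulting statevector has amplitude 0 on |00>, 0 on |01>, sqrt(2)*I/2 on |10>, sqrt(2)*I/2 on |11>. Key observation: steps 2-5 multiply out to the identity, so the circuit reduces to the remaining gates.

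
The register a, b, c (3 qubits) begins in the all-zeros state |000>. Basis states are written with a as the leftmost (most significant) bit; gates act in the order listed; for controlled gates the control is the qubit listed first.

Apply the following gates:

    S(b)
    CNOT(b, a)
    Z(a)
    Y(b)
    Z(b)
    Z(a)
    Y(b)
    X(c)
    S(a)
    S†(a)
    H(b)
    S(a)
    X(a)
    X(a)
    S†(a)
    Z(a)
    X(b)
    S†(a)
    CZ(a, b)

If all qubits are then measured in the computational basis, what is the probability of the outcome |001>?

A full measurement returns |001> with probability 1/2.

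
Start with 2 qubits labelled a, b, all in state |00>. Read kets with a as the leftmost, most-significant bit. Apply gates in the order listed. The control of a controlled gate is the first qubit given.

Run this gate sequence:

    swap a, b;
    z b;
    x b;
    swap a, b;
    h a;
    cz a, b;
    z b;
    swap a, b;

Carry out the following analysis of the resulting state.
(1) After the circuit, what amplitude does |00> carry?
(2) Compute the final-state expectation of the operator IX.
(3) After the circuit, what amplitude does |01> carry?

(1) The amplitude on |00> is sqrt(2)/2.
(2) The observable IX averages to -1.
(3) The amplitude on |01> is -sqrt(2)/2.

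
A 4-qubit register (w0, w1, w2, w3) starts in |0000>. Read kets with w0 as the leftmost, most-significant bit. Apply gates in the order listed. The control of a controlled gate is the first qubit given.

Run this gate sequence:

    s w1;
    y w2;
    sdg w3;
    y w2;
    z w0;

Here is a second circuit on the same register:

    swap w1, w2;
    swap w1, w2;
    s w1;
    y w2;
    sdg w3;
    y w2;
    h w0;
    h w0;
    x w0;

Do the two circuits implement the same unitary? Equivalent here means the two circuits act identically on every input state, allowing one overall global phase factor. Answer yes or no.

No: there is an input state on which the two circuits produce genuinely different outputs (not merely differing by a phase).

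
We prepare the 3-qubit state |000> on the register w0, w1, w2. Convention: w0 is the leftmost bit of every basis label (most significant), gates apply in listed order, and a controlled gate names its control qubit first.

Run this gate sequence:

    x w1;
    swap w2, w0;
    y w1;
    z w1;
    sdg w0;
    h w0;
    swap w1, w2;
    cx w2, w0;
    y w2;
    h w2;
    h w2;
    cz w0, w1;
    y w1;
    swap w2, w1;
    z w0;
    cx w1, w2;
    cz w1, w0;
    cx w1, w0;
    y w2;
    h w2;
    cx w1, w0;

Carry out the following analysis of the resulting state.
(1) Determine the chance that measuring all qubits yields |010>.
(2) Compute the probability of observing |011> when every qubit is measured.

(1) Outcome |010> occurs with probability 1/4. Key observation: gates 10-11 undo each other exactly, leaving only the rest of the circuit to track.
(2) Outcome |011> occurs with probability 1/4.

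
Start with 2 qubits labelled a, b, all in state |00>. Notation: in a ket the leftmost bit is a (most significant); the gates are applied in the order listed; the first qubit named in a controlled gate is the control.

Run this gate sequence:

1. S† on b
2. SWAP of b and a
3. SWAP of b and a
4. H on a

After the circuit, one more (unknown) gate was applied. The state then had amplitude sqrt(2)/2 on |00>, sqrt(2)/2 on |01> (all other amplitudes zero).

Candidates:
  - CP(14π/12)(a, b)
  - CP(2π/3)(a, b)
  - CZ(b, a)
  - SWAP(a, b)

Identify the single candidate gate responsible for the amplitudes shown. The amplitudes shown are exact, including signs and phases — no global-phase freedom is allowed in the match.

The unique candidate consistent with the amplitudes is SWAP(a, b).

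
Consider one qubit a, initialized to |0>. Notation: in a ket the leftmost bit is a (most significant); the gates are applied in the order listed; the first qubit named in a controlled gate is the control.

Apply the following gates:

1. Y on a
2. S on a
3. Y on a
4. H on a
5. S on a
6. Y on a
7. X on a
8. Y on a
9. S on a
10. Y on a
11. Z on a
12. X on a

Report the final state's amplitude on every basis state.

The resulting statevector has amplitude -sqrt(2)*I/2 on |0>, -sqrt(2)*I/2 on |1>.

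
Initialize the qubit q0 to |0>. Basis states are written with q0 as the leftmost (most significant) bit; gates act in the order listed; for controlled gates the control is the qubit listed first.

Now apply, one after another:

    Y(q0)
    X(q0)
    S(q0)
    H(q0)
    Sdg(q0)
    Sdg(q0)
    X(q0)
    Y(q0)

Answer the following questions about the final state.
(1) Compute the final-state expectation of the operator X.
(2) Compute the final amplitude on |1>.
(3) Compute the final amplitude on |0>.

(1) In the final state, X has expectation 1.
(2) |1> carries amplitude sqrt(2)/2 in the final state.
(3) The amplitude on |0> is sqrt(2)/2.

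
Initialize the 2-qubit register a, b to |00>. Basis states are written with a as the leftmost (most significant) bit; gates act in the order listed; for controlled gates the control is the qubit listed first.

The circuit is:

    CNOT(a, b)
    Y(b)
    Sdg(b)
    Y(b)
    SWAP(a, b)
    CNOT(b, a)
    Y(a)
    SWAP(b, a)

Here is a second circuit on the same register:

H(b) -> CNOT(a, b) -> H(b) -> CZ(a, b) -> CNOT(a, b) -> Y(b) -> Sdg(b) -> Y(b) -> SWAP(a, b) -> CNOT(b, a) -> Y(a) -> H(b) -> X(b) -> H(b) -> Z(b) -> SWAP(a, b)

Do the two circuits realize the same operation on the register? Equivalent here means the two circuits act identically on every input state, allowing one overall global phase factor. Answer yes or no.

Yes, they are equivalent — the unitaries differ by at most a global phase.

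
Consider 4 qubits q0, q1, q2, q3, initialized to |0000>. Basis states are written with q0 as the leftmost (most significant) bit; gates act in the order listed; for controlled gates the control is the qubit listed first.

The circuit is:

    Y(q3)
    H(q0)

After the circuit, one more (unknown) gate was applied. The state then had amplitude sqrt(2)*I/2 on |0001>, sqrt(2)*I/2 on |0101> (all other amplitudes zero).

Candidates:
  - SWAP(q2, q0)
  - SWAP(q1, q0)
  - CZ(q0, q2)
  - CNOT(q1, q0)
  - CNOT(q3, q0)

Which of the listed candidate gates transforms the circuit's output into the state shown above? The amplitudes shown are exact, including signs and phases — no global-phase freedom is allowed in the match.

It was SWAP(q1, q0) that produced the state shown.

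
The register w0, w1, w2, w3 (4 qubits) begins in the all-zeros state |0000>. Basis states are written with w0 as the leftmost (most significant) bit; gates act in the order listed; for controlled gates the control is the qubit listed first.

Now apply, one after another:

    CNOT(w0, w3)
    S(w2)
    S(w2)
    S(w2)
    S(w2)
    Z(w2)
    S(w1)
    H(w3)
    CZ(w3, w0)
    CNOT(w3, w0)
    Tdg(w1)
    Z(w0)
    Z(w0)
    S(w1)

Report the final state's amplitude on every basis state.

The final amplitudes are sqrt(2)/2 on |0000>, sqrt(2)/2 on |1001>, and 0 on every other basis state. Key observation: gates 2-5 undo each other exactly, leaving only the rest of the circuit to track.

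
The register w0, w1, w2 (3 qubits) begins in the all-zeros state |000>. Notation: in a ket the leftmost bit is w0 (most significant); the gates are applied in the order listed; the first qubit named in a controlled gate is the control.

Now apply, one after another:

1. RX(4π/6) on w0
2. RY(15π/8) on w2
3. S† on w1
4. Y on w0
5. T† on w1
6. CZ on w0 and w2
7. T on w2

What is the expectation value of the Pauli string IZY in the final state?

The expectation value of IZY is -sqrt(4 - 2*sqrt(2))/8.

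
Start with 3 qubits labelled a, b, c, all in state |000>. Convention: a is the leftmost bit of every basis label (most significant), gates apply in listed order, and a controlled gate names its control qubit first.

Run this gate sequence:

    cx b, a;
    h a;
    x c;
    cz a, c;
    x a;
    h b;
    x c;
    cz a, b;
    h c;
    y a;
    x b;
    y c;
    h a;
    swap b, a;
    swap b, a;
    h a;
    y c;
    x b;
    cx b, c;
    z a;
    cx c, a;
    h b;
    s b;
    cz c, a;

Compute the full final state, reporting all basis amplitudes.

After the circuit, the state carries amplitude 0 on |000>, I/2 on |001>, 1/2 on |010>, 0 on |011>, I/2 on |100>, 0 on |101>, 0 on |110>, -1/2 on |111>. Key observation: the block from step 11 through step 18 cancels to the identity and can be dropped.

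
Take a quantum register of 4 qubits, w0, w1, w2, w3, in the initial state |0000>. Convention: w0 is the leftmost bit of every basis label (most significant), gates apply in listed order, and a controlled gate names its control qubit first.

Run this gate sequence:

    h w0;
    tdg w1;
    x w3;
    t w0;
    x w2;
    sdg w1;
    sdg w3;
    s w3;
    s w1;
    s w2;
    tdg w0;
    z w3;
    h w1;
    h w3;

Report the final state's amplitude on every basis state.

After the circuit, the state carries amplitude 0 on |0000>, 0 on |0001>, -sqrt(2)*I/4 on |0010>, sqrt(2)*I/4 on |0011>, 0 on |0100>, 0 on |0101>, -sqrt(2)*I/4 on |0110>, sqrt(2)*I/4 on |0111>, 0 on |1000>, 0 on |1001>, -sqrt(2)*I/4 on |1010>, sqrt(2)*I/4 on |1011>, 0 on |1100>, 0 on |1101>, -sqrt(2)*I/4 on |1110>, sqrt(2)*I/4 on |1111>. Key observation: the block from step 6 through step 9 cancels to the identity and can be dropped.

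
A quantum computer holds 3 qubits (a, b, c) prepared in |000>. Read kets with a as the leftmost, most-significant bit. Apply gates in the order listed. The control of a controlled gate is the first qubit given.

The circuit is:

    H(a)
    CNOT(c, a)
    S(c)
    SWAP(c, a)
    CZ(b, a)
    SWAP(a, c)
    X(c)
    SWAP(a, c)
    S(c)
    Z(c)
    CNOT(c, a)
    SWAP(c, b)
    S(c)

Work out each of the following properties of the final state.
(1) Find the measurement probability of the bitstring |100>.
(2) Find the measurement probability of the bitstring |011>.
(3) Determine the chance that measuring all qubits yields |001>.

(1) A full measurement returns |100> with probability 1/2.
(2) Outcome |011> occurs with probability 0.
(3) Outcome |001> occurs with probability 0.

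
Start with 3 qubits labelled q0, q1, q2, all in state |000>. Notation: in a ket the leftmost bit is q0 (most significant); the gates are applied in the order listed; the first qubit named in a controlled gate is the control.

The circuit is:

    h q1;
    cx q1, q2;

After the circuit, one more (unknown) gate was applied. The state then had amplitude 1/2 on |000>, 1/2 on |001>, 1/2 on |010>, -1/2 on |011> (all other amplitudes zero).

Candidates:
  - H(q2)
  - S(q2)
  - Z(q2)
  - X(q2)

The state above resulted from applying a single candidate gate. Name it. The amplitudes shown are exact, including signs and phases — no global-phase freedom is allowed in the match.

It was H(q2) that produced the state shown.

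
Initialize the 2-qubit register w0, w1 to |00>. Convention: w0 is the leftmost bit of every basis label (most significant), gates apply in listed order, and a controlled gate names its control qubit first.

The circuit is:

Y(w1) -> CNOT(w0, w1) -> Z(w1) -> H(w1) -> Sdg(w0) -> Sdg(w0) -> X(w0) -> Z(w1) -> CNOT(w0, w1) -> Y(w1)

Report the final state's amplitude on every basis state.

The resulting statevector has amplitude 0 on |00>, 0 on |01>, -sqrt(2)/2 on |10>, sqrt(2)/2 on |11>.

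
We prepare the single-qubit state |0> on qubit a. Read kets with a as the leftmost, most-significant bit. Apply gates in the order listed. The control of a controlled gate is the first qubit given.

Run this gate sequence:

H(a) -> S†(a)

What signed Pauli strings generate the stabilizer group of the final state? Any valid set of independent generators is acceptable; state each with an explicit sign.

The stabilizer group can be generated by -Y, among other valid generating sets.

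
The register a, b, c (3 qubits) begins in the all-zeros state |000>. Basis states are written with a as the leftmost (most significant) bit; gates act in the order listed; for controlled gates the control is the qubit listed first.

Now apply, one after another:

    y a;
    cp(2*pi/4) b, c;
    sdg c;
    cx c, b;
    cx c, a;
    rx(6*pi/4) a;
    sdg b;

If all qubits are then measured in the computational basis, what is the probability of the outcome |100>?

Outcome |100> occurs with probability 1/2.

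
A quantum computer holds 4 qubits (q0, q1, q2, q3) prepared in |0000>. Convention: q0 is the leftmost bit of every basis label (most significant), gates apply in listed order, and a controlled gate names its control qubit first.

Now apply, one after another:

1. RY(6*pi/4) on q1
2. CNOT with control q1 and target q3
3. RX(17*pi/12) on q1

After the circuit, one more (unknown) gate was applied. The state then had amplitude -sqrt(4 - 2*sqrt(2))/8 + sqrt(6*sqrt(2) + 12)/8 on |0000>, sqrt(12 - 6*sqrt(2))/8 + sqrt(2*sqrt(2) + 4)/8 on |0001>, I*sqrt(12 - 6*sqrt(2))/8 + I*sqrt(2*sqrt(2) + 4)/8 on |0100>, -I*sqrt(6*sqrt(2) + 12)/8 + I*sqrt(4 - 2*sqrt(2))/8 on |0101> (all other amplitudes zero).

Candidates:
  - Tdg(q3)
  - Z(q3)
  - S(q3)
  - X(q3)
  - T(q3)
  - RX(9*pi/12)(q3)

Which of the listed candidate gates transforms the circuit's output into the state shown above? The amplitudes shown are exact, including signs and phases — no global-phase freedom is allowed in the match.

It was S(q3) that produced the state shown.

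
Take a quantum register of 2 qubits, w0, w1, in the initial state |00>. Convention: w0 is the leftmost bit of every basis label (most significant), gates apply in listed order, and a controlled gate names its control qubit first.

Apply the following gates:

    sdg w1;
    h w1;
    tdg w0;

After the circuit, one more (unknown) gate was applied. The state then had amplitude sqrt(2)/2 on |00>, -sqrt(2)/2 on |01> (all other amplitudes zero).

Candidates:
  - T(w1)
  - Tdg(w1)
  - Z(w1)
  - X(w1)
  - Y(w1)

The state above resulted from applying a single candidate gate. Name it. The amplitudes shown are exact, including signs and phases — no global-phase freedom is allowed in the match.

It was Z(w1) that produced the state shown.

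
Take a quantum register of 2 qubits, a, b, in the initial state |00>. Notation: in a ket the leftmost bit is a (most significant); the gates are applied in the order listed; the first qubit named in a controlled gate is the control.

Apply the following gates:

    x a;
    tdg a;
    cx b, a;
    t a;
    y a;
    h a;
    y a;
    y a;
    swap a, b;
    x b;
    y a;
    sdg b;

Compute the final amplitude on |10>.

|10> carries amplitude sqrt(2)/2 in the final state.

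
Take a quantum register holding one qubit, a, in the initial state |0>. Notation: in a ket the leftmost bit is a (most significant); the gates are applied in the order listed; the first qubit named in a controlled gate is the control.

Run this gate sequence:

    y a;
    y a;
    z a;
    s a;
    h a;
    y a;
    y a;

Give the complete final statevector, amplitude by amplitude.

After the circuit, the state carries amplitude sqrt(2)/2 on |0>, sqrt(2)/2 on |1>.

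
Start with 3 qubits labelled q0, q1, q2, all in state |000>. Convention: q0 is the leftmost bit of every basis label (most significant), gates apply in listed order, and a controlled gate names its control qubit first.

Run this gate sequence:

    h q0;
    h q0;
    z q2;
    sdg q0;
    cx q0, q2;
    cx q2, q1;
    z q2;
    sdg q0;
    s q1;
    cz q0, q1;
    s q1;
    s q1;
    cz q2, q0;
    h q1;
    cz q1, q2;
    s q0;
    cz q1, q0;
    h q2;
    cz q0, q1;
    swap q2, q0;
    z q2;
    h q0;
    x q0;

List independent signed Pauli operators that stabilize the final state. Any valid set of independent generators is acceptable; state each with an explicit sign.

The final state is stabilized by the group generated by +IXI, -ZII, +IIZ; other independent generating sets are equally valid.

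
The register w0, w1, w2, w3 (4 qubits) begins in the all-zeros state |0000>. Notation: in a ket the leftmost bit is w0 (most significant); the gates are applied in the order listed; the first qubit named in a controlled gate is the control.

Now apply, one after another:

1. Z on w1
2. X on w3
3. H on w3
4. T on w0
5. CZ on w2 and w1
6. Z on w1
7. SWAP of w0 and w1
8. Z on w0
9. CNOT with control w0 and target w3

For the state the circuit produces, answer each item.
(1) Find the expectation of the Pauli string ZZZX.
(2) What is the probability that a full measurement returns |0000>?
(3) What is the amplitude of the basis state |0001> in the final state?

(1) In the final state, ZZZX has expectation -1.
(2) A full measurement returns |0000> with probability 1/2.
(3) The amplitude on |0001> is -sqrt(2)/2.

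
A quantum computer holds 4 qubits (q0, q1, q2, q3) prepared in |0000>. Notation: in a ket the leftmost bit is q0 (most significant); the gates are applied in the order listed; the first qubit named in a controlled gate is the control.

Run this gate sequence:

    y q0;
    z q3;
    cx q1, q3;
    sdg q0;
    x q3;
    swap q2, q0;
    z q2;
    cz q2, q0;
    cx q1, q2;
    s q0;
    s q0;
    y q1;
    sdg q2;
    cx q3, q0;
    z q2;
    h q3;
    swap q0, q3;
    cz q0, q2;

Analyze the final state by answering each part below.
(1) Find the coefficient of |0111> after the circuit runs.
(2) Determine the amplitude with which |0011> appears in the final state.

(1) The final state's coefficient on |0111> equals sqrt(2)/2.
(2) The amplitude on |0011> is 0.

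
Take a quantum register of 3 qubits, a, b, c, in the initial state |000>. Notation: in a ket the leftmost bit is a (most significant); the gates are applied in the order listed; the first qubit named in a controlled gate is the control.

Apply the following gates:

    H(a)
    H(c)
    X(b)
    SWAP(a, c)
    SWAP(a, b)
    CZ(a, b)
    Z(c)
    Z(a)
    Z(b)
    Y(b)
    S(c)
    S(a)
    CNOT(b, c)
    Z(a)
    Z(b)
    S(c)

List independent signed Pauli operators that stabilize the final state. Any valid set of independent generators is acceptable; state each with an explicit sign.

The final state is stabilized by the group generated by -IYZ, +IZX, -ZII; other independent generating sets are equally valid.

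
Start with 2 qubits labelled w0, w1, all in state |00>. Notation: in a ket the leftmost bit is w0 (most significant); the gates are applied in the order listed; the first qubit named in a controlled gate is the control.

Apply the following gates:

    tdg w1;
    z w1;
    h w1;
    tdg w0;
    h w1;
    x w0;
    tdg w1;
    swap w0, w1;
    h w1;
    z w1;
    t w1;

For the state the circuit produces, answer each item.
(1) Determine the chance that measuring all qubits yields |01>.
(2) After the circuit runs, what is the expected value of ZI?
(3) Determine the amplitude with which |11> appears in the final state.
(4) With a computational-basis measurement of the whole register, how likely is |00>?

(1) Outcome |01> occurs with probability 1/2.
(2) The observable ZI averages to 1.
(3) The amplitude on |11> is 0.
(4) The probability of measuring |00> is 1/2.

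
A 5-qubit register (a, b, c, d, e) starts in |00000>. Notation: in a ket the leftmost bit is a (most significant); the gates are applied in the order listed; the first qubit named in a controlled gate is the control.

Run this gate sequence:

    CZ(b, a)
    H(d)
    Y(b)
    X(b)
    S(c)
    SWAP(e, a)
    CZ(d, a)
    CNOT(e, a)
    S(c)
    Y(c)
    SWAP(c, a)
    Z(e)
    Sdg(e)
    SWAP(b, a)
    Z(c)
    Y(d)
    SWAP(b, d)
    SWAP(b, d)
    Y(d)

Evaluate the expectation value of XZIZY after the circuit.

The observable XZIZY averages to 0. Key observation: steps 16-19 multiply out to the identity, so the circuit reduces to the remaining gates.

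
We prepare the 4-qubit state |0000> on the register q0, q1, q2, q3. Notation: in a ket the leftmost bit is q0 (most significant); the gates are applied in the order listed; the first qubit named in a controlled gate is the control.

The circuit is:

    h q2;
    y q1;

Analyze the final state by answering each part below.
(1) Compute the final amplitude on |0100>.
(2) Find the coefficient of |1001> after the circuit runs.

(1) The amplitude on |0100> is sqrt(2)*I/2.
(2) The final state's coefficient on |1001> equals 0.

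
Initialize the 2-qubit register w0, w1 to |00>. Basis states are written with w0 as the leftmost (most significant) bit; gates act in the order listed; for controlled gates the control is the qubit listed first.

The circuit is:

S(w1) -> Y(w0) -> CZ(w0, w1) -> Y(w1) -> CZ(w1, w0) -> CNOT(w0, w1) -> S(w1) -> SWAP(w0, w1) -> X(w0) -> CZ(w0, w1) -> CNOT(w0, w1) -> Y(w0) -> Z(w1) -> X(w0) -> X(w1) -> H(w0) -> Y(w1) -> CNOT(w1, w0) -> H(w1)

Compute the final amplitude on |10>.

The final state's coefficient on |10> equals -1/2.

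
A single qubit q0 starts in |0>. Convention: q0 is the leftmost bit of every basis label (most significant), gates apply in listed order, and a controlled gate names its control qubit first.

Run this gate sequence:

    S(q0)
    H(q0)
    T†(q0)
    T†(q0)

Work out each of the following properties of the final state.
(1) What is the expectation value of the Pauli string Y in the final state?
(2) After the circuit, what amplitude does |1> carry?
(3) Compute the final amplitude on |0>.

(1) The observable Y averages to -1.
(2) The amplitude on |1> is -sqrt(2)*I/2.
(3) The final state's coefficient on |0> equals sqrt(2)/2.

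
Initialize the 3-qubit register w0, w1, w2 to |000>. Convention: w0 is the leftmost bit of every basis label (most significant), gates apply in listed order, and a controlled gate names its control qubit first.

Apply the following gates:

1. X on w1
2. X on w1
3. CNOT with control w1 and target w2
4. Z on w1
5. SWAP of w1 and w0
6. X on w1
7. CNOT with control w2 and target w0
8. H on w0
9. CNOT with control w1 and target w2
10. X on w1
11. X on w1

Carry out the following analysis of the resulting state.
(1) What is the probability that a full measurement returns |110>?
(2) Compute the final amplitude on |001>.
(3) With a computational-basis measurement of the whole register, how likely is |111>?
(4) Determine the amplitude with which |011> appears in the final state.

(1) Outcome |110> occurs with probability 0.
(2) The amplitude on |001> is 0.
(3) Outcome |111> occurs with probability 1/2.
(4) |011> carries amplitude sqrt(2)/2 in the final state.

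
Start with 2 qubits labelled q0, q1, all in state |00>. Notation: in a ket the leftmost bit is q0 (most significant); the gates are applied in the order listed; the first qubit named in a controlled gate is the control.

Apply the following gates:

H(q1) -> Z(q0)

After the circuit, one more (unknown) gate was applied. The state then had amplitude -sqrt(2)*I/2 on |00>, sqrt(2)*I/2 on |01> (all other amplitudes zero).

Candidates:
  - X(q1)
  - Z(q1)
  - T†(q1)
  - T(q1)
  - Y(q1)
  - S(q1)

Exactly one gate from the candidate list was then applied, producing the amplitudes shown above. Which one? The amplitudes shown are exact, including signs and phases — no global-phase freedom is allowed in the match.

It was Y(q1) that produced the state shown.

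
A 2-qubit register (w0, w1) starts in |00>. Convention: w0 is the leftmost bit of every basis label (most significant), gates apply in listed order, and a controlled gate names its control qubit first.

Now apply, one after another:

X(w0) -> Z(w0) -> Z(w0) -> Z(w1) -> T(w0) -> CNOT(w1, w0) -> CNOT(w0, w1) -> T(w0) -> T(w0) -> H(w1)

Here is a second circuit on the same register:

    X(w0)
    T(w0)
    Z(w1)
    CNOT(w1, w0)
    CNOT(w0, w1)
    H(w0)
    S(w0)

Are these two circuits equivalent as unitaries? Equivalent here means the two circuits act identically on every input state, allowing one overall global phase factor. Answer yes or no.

No — the two circuits implement different unitaries, even allowing a global phase.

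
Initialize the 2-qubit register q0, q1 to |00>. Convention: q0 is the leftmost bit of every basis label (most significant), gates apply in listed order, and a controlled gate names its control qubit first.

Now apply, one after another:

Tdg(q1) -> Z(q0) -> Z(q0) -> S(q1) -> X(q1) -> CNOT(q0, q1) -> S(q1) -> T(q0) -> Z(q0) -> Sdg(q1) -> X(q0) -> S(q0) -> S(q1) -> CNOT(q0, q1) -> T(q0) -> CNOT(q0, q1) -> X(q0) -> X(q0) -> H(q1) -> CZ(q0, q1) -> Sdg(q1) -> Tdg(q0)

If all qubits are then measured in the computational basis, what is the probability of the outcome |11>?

The probability of measuring |11> is 1/2. Key observation: steps 17-18 multiply out to the identity, so the circuit reduces to the remaining gates.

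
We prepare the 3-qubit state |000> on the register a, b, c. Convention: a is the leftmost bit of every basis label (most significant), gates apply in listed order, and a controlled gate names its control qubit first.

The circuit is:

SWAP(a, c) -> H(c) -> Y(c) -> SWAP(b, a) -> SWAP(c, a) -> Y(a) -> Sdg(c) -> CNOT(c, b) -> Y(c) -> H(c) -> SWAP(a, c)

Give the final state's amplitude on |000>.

The amplitude on |000> is I/2.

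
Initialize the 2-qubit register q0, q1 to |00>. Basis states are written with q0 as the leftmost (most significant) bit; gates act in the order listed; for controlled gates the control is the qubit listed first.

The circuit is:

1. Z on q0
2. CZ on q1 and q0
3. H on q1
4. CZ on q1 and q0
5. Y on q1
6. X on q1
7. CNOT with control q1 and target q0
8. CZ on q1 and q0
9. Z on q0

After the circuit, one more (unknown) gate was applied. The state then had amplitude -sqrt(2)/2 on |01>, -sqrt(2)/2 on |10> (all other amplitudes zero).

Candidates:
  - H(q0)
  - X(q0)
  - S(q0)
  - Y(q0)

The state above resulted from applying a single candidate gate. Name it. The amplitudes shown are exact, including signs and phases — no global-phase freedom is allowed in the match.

It was Y(q0) that produced the state shown.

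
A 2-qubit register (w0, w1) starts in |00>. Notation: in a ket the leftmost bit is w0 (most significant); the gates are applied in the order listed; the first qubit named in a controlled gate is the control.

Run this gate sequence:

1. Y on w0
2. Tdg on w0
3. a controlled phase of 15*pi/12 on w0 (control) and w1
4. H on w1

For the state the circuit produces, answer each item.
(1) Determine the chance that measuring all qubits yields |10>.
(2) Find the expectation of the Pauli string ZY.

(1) The probability of measuring |10> is 1/2.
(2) The expectation value of ZY is 0.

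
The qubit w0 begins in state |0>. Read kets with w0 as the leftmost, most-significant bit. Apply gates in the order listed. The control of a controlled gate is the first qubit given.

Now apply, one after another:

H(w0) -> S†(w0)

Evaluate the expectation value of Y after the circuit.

The observable Y averages to -1.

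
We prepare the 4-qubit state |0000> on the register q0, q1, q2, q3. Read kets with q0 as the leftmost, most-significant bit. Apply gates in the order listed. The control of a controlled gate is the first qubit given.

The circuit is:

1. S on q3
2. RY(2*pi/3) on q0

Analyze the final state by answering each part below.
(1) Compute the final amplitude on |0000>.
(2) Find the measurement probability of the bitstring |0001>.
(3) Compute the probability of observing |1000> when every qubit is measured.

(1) The amplitude on |0000> is 1/2.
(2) The probability of measuring |0001> is 0.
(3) A full measurement returns |1000> with probability 3/4.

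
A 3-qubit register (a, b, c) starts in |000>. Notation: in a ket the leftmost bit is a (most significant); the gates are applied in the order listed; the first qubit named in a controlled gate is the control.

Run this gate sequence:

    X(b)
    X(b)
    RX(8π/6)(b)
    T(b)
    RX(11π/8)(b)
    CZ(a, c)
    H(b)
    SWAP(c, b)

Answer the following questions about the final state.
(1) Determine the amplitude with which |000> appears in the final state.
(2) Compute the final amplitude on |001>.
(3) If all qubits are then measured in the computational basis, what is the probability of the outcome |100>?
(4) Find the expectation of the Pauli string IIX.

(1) |000> carries amplitude sqrt(2)*cos(5*pi/16)/4 - sqrt(6)*exp(I*pi/4)*sin(5*pi/16)/4 + sqrt(6)*I*exp(I*pi/4)*cos(5*pi/16)/4 + sqrt(2)*I*sin(5*pi/16)/4 in the final state. Key observation: gates 1-2 undo each other exactly, leaving only the rest of the circuit to track.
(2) |001> carries amplitude sqrt(2)*cos(5*pi/16)/4 - sqrt(6)*exp(I*pi/4)*sin(5*pi/16)/4 - sqrt(2)*I*sin(5*pi/16)/4 - sqrt(6)*I*exp(I*pi/4)*cos(5*pi/16)/4 in the final state.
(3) The probability of measuring |100> is 0.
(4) The expectation value of IIX is -sqrt(6*sqrt(2) + 12)/8 + sqrt(2 - sqrt(2))/4.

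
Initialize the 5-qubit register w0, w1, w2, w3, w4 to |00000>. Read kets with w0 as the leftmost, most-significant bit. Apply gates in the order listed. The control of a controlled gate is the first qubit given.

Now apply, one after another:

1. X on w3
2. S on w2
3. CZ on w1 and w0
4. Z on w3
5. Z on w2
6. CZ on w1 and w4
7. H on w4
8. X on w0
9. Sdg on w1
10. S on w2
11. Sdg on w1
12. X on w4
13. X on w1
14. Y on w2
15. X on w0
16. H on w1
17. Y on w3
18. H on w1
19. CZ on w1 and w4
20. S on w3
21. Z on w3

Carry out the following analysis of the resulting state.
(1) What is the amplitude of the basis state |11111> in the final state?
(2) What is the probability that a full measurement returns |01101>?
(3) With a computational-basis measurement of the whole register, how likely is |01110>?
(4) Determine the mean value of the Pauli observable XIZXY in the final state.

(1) The final state's coefficient on |11111> equals 0.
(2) Outcome |01101> occurs with probability 1/2.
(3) The probability of measuring |01110> is 0.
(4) The observable XIZXY averages to 0.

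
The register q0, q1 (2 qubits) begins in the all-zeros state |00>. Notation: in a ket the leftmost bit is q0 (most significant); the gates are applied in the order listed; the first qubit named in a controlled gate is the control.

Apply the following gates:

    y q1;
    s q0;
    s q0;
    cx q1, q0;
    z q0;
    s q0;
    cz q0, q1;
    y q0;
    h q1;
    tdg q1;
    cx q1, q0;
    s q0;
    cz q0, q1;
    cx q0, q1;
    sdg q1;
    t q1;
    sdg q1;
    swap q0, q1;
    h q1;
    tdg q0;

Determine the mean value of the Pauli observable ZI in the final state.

The observable ZI averages to 1.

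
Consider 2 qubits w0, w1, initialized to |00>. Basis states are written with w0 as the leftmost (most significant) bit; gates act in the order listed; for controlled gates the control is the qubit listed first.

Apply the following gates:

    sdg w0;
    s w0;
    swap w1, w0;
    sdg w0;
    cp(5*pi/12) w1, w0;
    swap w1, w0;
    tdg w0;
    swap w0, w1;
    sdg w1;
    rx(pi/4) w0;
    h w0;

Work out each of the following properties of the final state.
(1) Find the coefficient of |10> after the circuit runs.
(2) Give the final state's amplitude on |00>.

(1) The final state's coefficient on |10> equals sqrt(2)*sqrt(sqrt(2) + 2)/4 + sqrt(2)*I*sqrt(2 - sqrt(2))/4.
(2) The final state's coefficient on |00> equals sqrt(2)*sqrt(sqrt(2) + 2)/4 - sqrt(2)*I*sqrt(2 - sqrt(2))/4.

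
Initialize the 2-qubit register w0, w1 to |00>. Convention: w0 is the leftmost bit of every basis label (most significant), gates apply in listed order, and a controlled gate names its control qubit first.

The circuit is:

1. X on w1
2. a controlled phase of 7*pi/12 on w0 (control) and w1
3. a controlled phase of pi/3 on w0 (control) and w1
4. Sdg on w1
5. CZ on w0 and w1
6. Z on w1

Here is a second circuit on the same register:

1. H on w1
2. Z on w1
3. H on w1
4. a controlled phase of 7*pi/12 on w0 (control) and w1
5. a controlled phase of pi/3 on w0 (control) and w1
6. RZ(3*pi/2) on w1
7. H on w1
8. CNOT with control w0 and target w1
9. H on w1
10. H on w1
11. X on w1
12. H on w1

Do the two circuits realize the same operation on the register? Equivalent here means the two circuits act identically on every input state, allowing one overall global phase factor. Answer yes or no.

Yes — the two circuits implement the same unitary up to a global phase.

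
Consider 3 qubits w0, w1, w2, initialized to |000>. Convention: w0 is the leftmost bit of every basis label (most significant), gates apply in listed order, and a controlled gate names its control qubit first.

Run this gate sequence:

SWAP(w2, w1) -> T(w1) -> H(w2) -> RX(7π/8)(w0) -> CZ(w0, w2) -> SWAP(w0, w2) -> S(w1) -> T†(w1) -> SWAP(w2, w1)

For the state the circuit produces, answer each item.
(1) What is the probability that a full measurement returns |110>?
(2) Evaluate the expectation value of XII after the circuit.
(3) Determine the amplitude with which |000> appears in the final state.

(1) The probability of measuring |110> is sqrt(sqrt(2) + 2)/8 + 1/4.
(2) In the final state, XII has expectation -sqrt(sqrt(2) + 2)/2.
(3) |000> carries amplitude sqrt(2)*sin(pi/16)/2 in the final state.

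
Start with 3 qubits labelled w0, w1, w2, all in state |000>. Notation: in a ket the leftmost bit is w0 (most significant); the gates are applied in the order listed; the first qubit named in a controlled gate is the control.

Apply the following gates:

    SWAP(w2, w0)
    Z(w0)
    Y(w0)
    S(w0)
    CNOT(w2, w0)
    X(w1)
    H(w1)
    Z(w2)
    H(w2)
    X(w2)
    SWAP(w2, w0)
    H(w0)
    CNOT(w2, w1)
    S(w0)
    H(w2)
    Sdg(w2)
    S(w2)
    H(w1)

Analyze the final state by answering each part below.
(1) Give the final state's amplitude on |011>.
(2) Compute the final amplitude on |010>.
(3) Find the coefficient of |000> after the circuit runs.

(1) The final state's coefficient on |011> equals -sqrt(2)/2.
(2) The amplitude on |010> is sqrt(2)/2.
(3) The amplitude on |000> is 0.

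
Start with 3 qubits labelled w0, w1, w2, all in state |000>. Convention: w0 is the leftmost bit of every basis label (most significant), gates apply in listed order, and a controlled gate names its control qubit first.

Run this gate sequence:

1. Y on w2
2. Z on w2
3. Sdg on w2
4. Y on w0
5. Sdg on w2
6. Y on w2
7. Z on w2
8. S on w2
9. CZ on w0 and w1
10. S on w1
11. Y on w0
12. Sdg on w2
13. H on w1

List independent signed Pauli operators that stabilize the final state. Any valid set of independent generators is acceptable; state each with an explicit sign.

The final state is stabilized by the group generated by +IXI, +ZII, +IIZ; other independent generating sets are equally valid.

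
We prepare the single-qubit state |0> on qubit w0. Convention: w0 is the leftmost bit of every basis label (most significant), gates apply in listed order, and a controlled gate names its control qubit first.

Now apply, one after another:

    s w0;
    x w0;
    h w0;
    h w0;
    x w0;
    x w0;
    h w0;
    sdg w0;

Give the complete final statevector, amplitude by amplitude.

The resulting statevector has amplitude sqrt(2)/2 on |0>, sqrt(2)*I/2 on |1>.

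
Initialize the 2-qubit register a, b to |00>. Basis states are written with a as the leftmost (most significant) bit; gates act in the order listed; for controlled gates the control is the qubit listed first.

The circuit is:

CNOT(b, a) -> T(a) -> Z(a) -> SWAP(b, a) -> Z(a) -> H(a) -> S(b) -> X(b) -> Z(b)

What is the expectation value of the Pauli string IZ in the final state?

In the final state, IZ has expectation -1.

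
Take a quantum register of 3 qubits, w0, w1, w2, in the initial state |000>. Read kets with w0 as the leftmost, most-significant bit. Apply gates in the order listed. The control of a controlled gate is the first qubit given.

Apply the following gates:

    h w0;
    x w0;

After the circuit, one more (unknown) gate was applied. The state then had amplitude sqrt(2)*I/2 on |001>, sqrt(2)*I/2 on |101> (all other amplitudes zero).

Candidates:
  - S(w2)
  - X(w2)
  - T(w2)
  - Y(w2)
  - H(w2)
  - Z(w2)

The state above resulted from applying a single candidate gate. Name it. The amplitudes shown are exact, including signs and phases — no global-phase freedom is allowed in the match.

The unique candidate consistent with the amplitudes is Y(w2).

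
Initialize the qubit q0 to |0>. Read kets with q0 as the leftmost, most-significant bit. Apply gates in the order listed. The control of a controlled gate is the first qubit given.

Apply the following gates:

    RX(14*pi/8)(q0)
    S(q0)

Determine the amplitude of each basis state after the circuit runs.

After the circuit, the state carries amplitude -sqrt(sqrt(2) + 2)/2 on |0>, sqrt(2 - sqrt(2))/2 on |1>.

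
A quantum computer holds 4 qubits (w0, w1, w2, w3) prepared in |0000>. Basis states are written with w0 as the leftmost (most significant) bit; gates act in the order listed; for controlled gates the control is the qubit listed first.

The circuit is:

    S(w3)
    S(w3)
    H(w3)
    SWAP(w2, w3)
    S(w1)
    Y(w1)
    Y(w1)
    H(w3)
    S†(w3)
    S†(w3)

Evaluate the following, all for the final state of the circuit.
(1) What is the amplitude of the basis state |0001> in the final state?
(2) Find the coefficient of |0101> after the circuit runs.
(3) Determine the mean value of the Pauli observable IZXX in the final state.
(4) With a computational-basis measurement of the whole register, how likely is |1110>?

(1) The amplitude on |0001> is -1/2.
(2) The amplitude on |0101> is 0.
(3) In the final state, IZXX has expectation -1.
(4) The probability of measuring |1110> is 0.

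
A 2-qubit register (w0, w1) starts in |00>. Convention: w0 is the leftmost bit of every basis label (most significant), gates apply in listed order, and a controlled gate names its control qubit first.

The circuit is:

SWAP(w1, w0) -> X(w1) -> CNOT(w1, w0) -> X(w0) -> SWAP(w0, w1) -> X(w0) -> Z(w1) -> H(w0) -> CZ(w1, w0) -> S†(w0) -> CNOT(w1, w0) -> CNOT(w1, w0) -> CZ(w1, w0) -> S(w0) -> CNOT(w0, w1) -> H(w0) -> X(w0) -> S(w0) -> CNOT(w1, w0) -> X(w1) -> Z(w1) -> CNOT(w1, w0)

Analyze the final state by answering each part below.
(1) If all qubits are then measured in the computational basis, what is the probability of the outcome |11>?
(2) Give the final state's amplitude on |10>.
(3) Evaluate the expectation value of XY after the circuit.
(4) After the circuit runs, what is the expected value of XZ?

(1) A full measurement returns |11> with probability 1/4.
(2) |10> carries amplitude -1/2 in the final state.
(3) The expectation value of XY is 1.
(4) The observable XZ averages to 0.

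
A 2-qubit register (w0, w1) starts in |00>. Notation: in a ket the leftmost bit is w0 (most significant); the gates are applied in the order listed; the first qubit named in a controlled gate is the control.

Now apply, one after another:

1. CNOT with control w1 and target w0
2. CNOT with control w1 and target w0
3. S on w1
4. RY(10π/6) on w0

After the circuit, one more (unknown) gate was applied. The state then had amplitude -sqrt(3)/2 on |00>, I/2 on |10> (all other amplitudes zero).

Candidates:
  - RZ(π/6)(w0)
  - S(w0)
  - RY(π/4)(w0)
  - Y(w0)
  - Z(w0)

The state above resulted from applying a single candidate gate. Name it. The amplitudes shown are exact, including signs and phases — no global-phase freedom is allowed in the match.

The applied gate was S(w0). Key observation: steps 1-2 multiply out to the identity, so the circuit reduces to the remaining gates.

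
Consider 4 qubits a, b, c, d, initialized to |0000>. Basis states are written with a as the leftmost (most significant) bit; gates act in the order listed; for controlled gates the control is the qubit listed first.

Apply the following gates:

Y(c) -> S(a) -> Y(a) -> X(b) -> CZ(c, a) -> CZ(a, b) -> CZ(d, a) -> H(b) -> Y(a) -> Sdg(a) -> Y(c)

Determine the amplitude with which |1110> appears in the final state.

|1110> carries amplitude 0 in the final state.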